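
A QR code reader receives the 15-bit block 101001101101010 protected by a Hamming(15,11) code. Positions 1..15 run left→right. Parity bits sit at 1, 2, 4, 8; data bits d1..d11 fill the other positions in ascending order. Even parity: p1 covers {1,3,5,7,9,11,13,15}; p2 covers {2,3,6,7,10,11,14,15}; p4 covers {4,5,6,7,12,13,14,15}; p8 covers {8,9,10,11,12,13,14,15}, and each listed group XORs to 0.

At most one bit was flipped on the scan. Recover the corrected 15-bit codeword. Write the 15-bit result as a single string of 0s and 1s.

s1 (pos 1,3,5,7,9,11,13,15): 1⊕1⊕0⊕1⊕1⊕0⊕0⊕0 = 0
s2 (pos 2,3,6,7,10,11,14,15): 0⊕1⊕1⊕1⊕1⊕0⊕1⊕0 = 1
s4 (pos 4,5,6,7,12,13,14,15): 0⊕0⊕1⊕1⊕1⊕0⊕1⊕0 = 0
s8 (pos 8,9,10,11,12,13,14,15): 0⊕1⊕1⊕0⊕1⊕0⊕1⊕0 = 0
Syndrome s8…s1 = 0010 → error at position 2.
Flip position 2: 101001101101010 → 111001101101010

111001101101010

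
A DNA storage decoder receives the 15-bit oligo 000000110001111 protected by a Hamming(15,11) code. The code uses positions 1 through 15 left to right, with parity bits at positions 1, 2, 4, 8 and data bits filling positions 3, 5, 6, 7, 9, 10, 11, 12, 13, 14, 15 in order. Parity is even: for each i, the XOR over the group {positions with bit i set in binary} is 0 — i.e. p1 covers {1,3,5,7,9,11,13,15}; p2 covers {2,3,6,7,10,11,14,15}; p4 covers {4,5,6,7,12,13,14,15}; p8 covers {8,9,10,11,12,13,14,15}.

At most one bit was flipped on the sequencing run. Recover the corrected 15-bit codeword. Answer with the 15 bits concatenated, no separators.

s1 (pos 1,3,5,7,9,11,13,15): 0⊕0⊕0⊕1⊕0⊕0⊕1⊕1 = 1
s2 (pos 2,3,6,7,10,11,14,15): 0⊕0⊕0⊕1⊕0⊕0⊕1⊕1 = 1
s4 (pos 4,5,6,7,12,13,14,15): 0⊕0⊕0⊕1⊕1⊕1⊕1⊕1 = 1
s8 (pos 8,9,10,11,12,13,14,15): 1⊕0⊕0⊕0⊕1⊕1⊕1⊕1 = 1
Syndrome s8…s1 = 1111 → error at position 15.
Flip position 15: 000000110001111 → 000000110001110

000000110001110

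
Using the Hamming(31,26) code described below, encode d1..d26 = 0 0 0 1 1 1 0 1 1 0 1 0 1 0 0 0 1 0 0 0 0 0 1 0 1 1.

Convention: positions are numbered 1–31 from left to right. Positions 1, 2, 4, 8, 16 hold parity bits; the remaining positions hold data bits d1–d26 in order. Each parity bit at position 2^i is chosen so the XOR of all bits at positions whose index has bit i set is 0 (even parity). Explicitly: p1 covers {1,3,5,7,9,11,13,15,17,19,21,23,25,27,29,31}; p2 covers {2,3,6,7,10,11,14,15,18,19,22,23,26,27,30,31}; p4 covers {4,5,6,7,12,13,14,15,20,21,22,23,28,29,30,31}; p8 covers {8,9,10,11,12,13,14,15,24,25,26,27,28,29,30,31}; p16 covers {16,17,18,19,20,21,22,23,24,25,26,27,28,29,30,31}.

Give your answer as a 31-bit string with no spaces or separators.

1100001011011011010001000001011

Place data at non-parity positions: p1 p2 0 p4 0 0 1 p8 1 1 0 1 1 0 1 p16 0 1 0 0 0 1 0 0 0 0 0 1 0 1 1
p1 (pos 1,3,5,7,9,11,13,15,17,19,21,23,25,27,29,31): XOR of data positions = 0⊕0⊕1⊕1⊕0⊕1⊕1⊕0⊕0⊕0⊕0⊕0⊕0⊕0⊕1 = 1
p2 (pos 2,3,6,7,10,11,14,15,18,19,22,23,26,27,30,31): XOR of data positions = 0⊕0⊕1⊕1⊕0⊕0⊕1⊕1⊕0⊕1⊕0⊕0⊕0⊕1⊕1 = 1
p4 (pos 4,5,6,7,12,13,14,15,20,21,22,23,28,29,30,31): XOR of data positions = 0⊕0⊕1⊕1⊕1⊕0⊕1⊕0⊕0⊕1⊕0⊕1⊕0⊕1⊕1 = 0
p8 (pos 8,9,10,11,12,13,14,15,24,25,26,27,28,29,30,31): XOR of data positions = 1⊕1⊕0⊕1⊕1⊕0⊕1⊕0⊕0⊕0⊕0⊕1⊕0⊕1⊕1 = 0
p16 (pos 16,17,18,19,20,21,22,23,24,25,26,27,28,29,30,31): XOR of data positions = 0⊕1⊕0⊕0⊕0⊕1⊕0⊕0⊕0⊕0⊕0⊕1⊕0⊕1⊕1 = 1
Codeword: 1100001011011011010001000001011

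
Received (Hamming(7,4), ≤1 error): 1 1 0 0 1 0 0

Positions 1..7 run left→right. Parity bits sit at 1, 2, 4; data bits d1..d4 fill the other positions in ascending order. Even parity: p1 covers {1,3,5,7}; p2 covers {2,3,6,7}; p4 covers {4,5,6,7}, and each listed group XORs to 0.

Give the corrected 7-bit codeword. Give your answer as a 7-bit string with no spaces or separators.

1100110

s1 (pos 1,3,5,7): 1⊕0⊕1⊕0 = 0
s2 (pos 2,3,6,7): 1⊕0⊕0⊕0 = 1
s4 (pos 4,5,6,7): 0⊕1⊕0⊕0 = 1
Syndrome s4…s1 = 110 → error at position 6.
Flip position 6: 1100100 → 1100110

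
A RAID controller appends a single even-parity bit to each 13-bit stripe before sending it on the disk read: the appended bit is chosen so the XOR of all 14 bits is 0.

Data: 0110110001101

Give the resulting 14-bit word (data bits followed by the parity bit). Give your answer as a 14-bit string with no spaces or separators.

01101100011011

XOR of the 13 data bits: 0⊕1⊕1⊕0⊕1⊕1⊕0⊕0⊕0⊕1⊕1⊕0⊕1 = 1
Parity bit = 1 (so all 14 bits XOR to 0).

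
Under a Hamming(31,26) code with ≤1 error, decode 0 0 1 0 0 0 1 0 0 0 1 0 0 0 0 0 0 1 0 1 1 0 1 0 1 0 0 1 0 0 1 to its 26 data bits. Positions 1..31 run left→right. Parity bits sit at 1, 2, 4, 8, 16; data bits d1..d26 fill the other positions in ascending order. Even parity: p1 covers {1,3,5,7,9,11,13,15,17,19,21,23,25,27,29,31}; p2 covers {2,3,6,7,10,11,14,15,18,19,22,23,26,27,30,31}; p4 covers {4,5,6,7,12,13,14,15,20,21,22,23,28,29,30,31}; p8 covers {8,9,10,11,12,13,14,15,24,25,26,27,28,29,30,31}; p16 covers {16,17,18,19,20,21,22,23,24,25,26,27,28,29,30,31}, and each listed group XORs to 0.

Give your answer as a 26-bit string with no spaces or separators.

s1 (pos 1,3,5,7,9,11,13,15,17,19,21,23,25,27,29,31): 0⊕1⊕0⊕1⊕0⊕1⊕0⊕0⊕0⊕0⊕1⊕1⊕1⊕0⊕0⊕1 = 1
s2 (pos 2,3,6,7,10,11,14,15,18,19,22,23,26,27,30,31): 0⊕1⊕0⊕1⊕0⊕1⊕0⊕0⊕1⊕0⊕0⊕1⊕0⊕0⊕0⊕1 = 0
s4 (pos 4,5,6,7,12,13,14,15,20,21,22,23,28,29,30,31): 0⊕0⊕0⊕1⊕0⊕0⊕0⊕0⊕1⊕1⊕0⊕1⊕1⊕0⊕0⊕1 = 0
s8 (pos 8,9,10,11,12,13,14,15,24,25,26,27,28,29,30,31): 0⊕0⊕0⊕1⊕0⊕0⊕0⊕0⊕0⊕1⊕0⊕0⊕1⊕0⊕0⊕1 = 0
s16 (pos 16,17,18,19,20,21,22,23,24,25,26,27,28,29,30,31): 0⊕0⊕1⊕0⊕1⊕1⊕0⊕1⊕0⊕1⊕0⊕0⊕1⊕0⊕0⊕1 = 1
Syndrome s16…s1 = 10001 → error at position 17.
Flip position 17: 0010001000100000010110101001001 → 0010001000100000110110101001001
Read data bits from positions 3,5,6,7,9,10,11,12,13,14,15,17,18,19,20,21,22,23,24,25,26,27,28,29,30,31: 10010010000110110101001001

10010010000110110101001001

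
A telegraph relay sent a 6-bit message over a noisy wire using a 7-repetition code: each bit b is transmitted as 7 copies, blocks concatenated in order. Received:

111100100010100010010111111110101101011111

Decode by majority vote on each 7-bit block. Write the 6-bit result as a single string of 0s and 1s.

100111

Block 1 (1111001): 5 ones → 1
Block 2 (0001010): 2 ones → 0
Block 3 (0010010): 2 ones → 0
Block 4 (1111111): 7 ones → 1
Block 5 (1010110): 4 ones → 1
Block 6 (1011111): 6 ones → 1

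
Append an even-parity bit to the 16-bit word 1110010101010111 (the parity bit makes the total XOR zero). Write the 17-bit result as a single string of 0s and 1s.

11100101010101110

XOR of the 16 data bits: 1⊕1⊕1⊕0⊕0⊕1⊕0⊕1⊕0⊕1⊕0⊕1⊕0⊕1⊕1⊕1 = 0
Parity bit = 0 (so all 17 bits XOR to 0).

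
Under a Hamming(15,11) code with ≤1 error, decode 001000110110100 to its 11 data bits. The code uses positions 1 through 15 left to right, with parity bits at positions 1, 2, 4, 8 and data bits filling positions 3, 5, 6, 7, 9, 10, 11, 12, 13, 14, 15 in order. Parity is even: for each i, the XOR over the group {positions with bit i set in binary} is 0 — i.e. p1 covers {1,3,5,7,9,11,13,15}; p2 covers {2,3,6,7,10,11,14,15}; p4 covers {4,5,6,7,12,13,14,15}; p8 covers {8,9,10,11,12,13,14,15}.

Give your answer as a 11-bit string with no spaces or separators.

10010110100

s1 (pos 1,3,5,7,9,11,13,15): 0⊕1⊕0⊕1⊕0⊕1⊕1⊕0 = 0
s2 (pos 2,3,6,7,10,11,14,15): 0⊕1⊕0⊕1⊕1⊕1⊕0⊕0 = 0
s4 (pos 4,5,6,7,12,13,14,15): 0⊕0⊕0⊕1⊕0⊕1⊕0⊕0 = 0
s8 (pos 8,9,10,11,12,13,14,15): 1⊕0⊕1⊕1⊕0⊕1⊕0⊕0 = 0
Syndrome s8…s1 = 0000 → no error.
Read data bits from positions 3,5,6,7,9,10,11,12,13,14,15: 10010110100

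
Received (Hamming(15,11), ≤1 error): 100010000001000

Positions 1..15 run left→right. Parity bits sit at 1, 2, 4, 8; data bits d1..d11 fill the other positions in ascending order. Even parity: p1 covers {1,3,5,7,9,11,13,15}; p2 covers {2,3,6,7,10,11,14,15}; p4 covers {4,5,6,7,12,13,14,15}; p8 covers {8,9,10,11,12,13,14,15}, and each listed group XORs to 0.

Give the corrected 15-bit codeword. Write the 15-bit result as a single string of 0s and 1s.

s1 (pos 1,3,5,7,9,11,13,15): 1⊕0⊕1⊕0⊕0⊕0⊕0⊕0 = 0
s2 (pos 2,3,6,7,10,11,14,15): 0⊕0⊕0⊕0⊕0⊕0⊕0⊕0 = 0
s4 (pos 4,5,6,7,12,13,14,15): 0⊕1⊕0⊕0⊕1⊕0⊕0⊕0 = 0
s8 (pos 8,9,10,11,12,13,14,15): 0⊕0⊕0⊕0⊕1⊕0⊕0⊕0 = 1
Syndrome s8…s1 = 1000 → error at position 8.
Flip position 8: 100010000001000 → 100010010001000

100010010001000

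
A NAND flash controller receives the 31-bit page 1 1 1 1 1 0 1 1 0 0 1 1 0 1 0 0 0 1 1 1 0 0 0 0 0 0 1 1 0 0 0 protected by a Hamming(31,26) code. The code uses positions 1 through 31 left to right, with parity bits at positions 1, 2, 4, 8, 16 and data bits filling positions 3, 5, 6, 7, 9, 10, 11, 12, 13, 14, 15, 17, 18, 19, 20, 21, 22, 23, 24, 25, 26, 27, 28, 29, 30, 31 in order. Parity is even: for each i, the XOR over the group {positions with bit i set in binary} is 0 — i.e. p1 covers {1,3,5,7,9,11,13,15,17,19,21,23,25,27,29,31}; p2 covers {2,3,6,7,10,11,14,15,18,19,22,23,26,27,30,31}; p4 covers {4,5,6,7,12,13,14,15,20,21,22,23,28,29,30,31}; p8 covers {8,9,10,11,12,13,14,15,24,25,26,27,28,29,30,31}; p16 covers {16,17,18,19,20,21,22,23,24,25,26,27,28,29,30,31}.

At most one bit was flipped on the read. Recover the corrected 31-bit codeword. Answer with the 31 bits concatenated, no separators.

s1 (pos 1,3,5,7,9,11,13,15,17,19,21,23,25,27,29,31): 1⊕1⊕1⊕1⊕0⊕1⊕0⊕0⊕0⊕1⊕0⊕0⊕0⊕1⊕0⊕0 = 1
s2 (pos 2,3,6,7,10,11,14,15,18,19,22,23,26,27,30,31): 1⊕1⊕0⊕1⊕0⊕1⊕1⊕0⊕1⊕1⊕0⊕0⊕0⊕1⊕0⊕0 = 0
s4 (pos 4,5,6,7,12,13,14,15,20,21,22,23,28,29,30,31): 1⊕1⊕0⊕1⊕1⊕0⊕1⊕0⊕1⊕0⊕0⊕0⊕1⊕0⊕0⊕0 = 1
s8 (pos 8,9,10,11,12,13,14,15,24,25,26,27,28,29,30,31): 1⊕0⊕0⊕1⊕1⊕0⊕1⊕0⊕0⊕0⊕0⊕1⊕1⊕0⊕0⊕0 = 0
s16 (pos 16,17,18,19,20,21,22,23,24,25,26,27,28,29,30,31): 0⊕0⊕1⊕1⊕1⊕0⊕0⊕0⊕0⊕0⊕0⊕1⊕1⊕0⊕0⊕0 = 1
Syndrome s16…s1 = 10101 → error at position 21.
Flip position 21: 1111101100110100011100000011000 → 1111101100110100011110000011000

1111101100110100011110000011000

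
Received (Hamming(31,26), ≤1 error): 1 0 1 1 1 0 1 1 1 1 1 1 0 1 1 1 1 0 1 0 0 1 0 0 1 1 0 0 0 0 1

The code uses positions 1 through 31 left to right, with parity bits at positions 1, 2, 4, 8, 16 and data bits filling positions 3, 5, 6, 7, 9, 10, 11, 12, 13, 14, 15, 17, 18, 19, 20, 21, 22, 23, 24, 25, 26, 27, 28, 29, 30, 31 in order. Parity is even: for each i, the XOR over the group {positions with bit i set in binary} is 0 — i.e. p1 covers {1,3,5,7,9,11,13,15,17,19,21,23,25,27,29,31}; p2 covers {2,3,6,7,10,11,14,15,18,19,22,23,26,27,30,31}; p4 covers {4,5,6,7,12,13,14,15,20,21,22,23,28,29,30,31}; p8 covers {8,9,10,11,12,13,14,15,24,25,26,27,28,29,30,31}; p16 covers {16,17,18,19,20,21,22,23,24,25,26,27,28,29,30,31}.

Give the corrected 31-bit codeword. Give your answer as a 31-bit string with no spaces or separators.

s1 (pos 1,3,5,7,9,11,13,15,17,19,21,23,25,27,29,31): 1⊕1⊕1⊕1⊕1⊕1⊕0⊕1⊕1⊕1⊕0⊕0⊕1⊕0⊕0⊕1 = 1
s2 (pos 2,3,6,7,10,11,14,15,18,19,22,23,26,27,30,31): 0⊕1⊕0⊕1⊕1⊕1⊕1⊕1⊕0⊕1⊕1⊕0⊕1⊕0⊕0⊕1 = 0
s4 (pos 4,5,6,7,12,13,14,15,20,21,22,23,28,29,30,31): 1⊕1⊕0⊕1⊕1⊕0⊕1⊕1⊕0⊕0⊕1⊕0⊕0⊕0⊕0⊕1 = 0
s8 (pos 8,9,10,11,12,13,14,15,24,25,26,27,28,29,30,31): 1⊕1⊕1⊕1⊕1⊕0⊕1⊕1⊕0⊕1⊕1⊕0⊕0⊕0⊕0⊕1 = 0
s16 (pos 16,17,18,19,20,21,22,23,24,25,26,27,28,29,30,31): 1⊕1⊕0⊕1⊕0⊕0⊕1⊕0⊕0⊕1⊕1⊕0⊕0⊕0⊕0⊕1 = 1
Syndrome s16…s1 = 10001 → error at position 17.
Flip position 17: 1011101111110111101001001100001 → 1011101111110111001001001100001

1011101111110111001001001100001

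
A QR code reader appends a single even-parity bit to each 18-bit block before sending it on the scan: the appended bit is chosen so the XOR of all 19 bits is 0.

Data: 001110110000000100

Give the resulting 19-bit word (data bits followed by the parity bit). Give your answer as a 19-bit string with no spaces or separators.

0011101100000001000

XOR of the 18 data bits: 0⊕0⊕1⊕1⊕1⊕0⊕1⊕1⊕0⊕0⊕0⊕0⊕0⊕0⊕0⊕1⊕0⊕0 = 0
Parity bit = 0 (so all 19 bits XOR to 0).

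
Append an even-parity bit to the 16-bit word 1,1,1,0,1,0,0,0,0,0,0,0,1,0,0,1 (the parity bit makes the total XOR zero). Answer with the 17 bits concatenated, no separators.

11101000000010010

XOR of the 16 data bits: 1⊕1⊕1⊕0⊕1⊕0⊕0⊕0⊕0⊕0⊕0⊕0⊕1⊕0⊕0⊕1 = 0
Parity bit = 0 (so all 17 bits XOR to 0).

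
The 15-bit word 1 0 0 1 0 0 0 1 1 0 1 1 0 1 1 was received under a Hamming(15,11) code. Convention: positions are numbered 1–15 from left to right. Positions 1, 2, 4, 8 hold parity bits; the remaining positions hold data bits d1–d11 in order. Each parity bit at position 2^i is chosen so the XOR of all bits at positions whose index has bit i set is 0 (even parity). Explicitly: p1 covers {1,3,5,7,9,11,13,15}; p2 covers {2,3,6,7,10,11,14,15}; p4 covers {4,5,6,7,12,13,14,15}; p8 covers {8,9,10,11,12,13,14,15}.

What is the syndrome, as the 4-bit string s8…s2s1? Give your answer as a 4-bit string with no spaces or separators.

s1 (pos 1,3,5,7,9,11,13,15): 1⊕0⊕0⊕0⊕1⊕1⊕0⊕1 = 0
s2 (pos 2,3,6,7,10,11,14,15): 0⊕0⊕0⊕0⊕0⊕1⊕1⊕1 = 1
s4 (pos 4,5,6,7,12,13,14,15): 1⊕0⊕0⊕0⊕1⊕0⊕1⊕1 = 0
s8 (pos 8,9,10,11,12,13,14,15): 1⊕1⊕0⊕1⊕1⊕0⊕1⊕1 = 0
Syndrome s8…s1 = 0010 → error at position 2.

0010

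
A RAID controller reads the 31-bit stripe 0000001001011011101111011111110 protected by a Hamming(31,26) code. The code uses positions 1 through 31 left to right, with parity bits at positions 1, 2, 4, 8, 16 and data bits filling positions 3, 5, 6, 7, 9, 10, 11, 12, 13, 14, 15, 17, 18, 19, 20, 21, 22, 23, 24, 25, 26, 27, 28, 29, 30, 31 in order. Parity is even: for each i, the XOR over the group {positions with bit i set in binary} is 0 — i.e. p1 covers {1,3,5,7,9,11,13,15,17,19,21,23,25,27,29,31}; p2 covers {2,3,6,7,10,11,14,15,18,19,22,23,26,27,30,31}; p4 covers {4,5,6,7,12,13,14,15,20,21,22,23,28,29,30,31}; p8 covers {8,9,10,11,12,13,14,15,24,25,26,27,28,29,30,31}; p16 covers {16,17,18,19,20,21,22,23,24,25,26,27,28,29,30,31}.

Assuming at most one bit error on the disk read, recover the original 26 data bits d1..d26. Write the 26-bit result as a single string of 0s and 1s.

s1 (pos 1,3,5,7,9,11,13,15,17,19,21,23,25,27,29,31): 0⊕0⊕0⊕1⊕0⊕0⊕1⊕1⊕1⊕1⊕1⊕0⊕1⊕1⊕1⊕0 = 1
s2 (pos 2,3,6,7,10,11,14,15,18,19,22,23,26,27,30,31): 0⊕0⊕0⊕1⊕1⊕0⊕0⊕1⊕0⊕1⊕1⊕0⊕1⊕1⊕1⊕0 = 0
s4 (pos 4,5,6,7,12,13,14,15,20,21,22,23,28,29,30,31): 0⊕0⊕0⊕1⊕1⊕1⊕0⊕1⊕1⊕1⊕1⊕0⊕1⊕1⊕1⊕0 = 0
s8 (pos 8,9,10,11,12,13,14,15,24,25,26,27,28,29,30,31): 0⊕0⊕1⊕0⊕1⊕1⊕0⊕1⊕1⊕1⊕1⊕1⊕1⊕1⊕1⊕0 = 1
s16 (pos 16,17,18,19,20,21,22,23,24,25,26,27,28,29,30,31): 1⊕1⊕0⊕1⊕1⊕1⊕1⊕0⊕1⊕1⊕1⊕1⊕1⊕1⊕1⊕0 = 1
Syndrome s16…s1 = 11001 → error at position 25.
Flip position 25: 0000001001011011101111011111110 → 0000001001011011101111010111110
Read data bits from positions 3,5,6,7,9,10,11,12,13,14,15,17,18,19,20,21,22,23,24,25,26,27,28,29,30,31: 00010101101101111010111110

00010101101101111010111110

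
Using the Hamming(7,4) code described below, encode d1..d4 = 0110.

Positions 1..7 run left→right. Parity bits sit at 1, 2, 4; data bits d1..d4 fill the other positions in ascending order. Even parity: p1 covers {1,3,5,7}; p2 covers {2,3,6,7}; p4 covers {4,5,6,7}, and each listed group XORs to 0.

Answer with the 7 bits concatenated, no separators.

1100110

Place data at non-parity positions: p1 p2 0 p4 1 1 0
p1 (pos 1,3,5,7): XOR of data positions = 0⊕1⊕0 = 1
p2 (pos 2,3,6,7): XOR of data positions = 0⊕1⊕0 = 1
p4 (pos 4,5,6,7): XOR of data positions = 1⊕1⊕0 = 0
Codeword: 1100110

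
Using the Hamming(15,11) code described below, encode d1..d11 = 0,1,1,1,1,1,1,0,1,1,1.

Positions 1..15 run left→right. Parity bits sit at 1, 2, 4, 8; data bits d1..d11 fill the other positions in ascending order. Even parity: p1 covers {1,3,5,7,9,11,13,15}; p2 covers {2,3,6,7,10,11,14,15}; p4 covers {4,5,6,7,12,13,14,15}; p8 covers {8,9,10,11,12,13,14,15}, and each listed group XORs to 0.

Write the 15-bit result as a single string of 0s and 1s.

Place data at non-parity positions: p1 p2 0 p4 1 1 1 p8 1 1 1 0 1 1 1
p1 (pos 1,3,5,7,9,11,13,15): XOR of data positions = 0⊕1⊕1⊕1⊕1⊕1⊕1 = 0
p2 (pos 2,3,6,7,10,11,14,15): XOR of data positions = 0⊕1⊕1⊕1⊕1⊕1⊕1 = 0
p4 (pos 4,5,6,7,12,13,14,15): XOR of data positions = 1⊕1⊕1⊕0⊕1⊕1⊕1 = 0
p8 (pos 8,9,10,11,12,13,14,15): XOR of data positions = 1⊕1⊕1⊕0⊕1⊕1⊕1 = 0
Codeword: 000011101110111

000011101110111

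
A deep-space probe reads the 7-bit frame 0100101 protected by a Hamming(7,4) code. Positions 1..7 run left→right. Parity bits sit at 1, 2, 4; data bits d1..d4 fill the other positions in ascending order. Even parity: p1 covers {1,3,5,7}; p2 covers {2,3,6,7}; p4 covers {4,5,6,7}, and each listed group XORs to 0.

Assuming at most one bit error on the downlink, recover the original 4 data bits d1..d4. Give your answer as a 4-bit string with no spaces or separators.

0101

s1 (pos 1,3,5,7): 0⊕0⊕1⊕1 = 0
s2 (pos 2,3,6,7): 1⊕0⊕0⊕1 = 0
s4 (pos 4,5,6,7): 0⊕1⊕0⊕1 = 0
Syndrome s4…s1 = 000 → no error.
Read data bits from positions 3,5,6,7: 0101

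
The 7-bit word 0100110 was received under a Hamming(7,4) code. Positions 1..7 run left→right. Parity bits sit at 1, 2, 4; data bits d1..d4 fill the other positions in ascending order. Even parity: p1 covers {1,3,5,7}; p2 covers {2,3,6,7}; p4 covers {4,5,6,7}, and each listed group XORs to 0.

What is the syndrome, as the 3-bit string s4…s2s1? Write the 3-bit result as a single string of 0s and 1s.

s1 (pos 1,3,5,7): 0⊕0⊕1⊕0 = 1
s2 (pos 2,3,6,7): 1⊕0⊕1⊕0 = 0
s4 (pos 4,5,6,7): 0⊕1⊕1⊕0 = 0
Syndrome s4…s1 = 001 → error at position 1.

001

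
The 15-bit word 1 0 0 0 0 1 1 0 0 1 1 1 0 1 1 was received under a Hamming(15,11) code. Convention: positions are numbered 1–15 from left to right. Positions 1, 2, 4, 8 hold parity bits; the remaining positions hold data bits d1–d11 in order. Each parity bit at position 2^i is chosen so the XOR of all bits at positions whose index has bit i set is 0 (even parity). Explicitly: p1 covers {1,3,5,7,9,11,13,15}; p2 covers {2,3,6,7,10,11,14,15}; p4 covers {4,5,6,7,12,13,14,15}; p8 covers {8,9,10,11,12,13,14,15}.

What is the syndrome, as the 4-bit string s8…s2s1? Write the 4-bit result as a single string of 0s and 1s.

1100

s1 (pos 1,3,5,7,9,11,13,15): 1⊕0⊕0⊕1⊕0⊕1⊕0⊕1 = 0
s2 (pos 2,3,6,7,10,11,14,15): 0⊕0⊕1⊕1⊕1⊕1⊕1⊕1 = 0
s4 (pos 4,5,6,7,12,13,14,15): 0⊕0⊕1⊕1⊕1⊕0⊕1⊕1 = 1
s8 (pos 8,9,10,11,12,13,14,15): 0⊕0⊕1⊕1⊕1⊕0⊕1⊕1 = 1
Syndrome s8…s1 = 1100 → error at position 12.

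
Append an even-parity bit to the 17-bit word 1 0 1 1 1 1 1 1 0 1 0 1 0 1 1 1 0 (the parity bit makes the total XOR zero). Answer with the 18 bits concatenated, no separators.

XOR of the 17 data bits: 1⊕0⊕1⊕1⊕1⊕1⊕1⊕1⊕0⊕1⊕0⊕1⊕0⊕1⊕1⊕1⊕0 = 0
Parity bit = 0 (so all 18 bits XOR to 0).

101111110101011100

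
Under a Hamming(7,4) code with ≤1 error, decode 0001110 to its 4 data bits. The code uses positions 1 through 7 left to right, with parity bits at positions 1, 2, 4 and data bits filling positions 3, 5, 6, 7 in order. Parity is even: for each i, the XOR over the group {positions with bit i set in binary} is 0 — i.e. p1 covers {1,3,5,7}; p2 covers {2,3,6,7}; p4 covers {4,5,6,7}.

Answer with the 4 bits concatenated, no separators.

s1 (pos 1,3,5,7): 0⊕0⊕1⊕0 = 1
s2 (pos 2,3,6,7): 0⊕0⊕1⊕0 = 1
s4 (pos 4,5,6,7): 1⊕1⊕1⊕0 = 1
Syndrome s4…s1 = 111 → error at position 7.
Flip position 7: 0001110 → 0001111
Read data bits from positions 3,5,6,7: 0111

0111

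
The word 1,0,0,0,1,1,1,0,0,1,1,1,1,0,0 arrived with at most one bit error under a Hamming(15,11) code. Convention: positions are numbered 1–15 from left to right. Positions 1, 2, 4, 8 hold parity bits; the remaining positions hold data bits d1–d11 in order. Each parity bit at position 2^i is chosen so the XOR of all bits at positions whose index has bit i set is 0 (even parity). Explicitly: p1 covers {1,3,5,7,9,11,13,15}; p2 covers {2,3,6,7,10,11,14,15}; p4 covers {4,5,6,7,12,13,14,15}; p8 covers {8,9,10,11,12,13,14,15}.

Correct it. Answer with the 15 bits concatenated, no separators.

100001100111100

s1 (pos 1,3,5,7,9,11,13,15): 1⊕0⊕1⊕1⊕0⊕1⊕1⊕0 = 1
s2 (pos 2,3,6,7,10,11,14,15): 0⊕0⊕1⊕1⊕1⊕1⊕0⊕0 = 0
s4 (pos 4,5,6,7,12,13,14,15): 0⊕1⊕1⊕1⊕1⊕1⊕0⊕0 = 1
s8 (pos 8,9,10,11,12,13,14,15): 0⊕0⊕1⊕1⊕1⊕1⊕0⊕0 = 0
Syndrome s8…s1 = 0101 → error at position 5.
Flip position 5: 100011100111100 → 100001100111100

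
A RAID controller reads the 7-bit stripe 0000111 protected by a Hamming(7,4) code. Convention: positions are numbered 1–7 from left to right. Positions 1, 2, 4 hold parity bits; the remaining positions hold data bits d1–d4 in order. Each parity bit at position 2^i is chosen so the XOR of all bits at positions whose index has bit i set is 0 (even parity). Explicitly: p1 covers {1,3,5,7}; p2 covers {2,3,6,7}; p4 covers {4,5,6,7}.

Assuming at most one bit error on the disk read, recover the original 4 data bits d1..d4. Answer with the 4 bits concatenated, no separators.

0111

s1 (pos 1,3,5,7): 0⊕0⊕1⊕1 = 0
s2 (pos 2,3,6,7): 0⊕0⊕1⊕1 = 0
s4 (pos 4,5,6,7): 0⊕1⊕1⊕1 = 1
Syndrome s4…s1 = 100 → error at position 4.
Flip position 4: 0000111 → 0001111
Read data bits from positions 3,5,6,7: 0111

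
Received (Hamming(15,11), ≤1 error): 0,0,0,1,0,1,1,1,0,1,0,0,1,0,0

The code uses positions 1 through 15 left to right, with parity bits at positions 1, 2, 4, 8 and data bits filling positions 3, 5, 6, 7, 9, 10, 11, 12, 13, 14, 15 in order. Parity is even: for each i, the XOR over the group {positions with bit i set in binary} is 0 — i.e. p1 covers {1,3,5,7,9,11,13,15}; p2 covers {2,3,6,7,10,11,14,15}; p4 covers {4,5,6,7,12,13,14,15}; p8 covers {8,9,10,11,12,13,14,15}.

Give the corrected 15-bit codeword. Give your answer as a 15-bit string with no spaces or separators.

s1 (pos 1,3,5,7,9,11,13,15): 0⊕0⊕0⊕1⊕0⊕0⊕1⊕0 = 0
s2 (pos 2,3,6,7,10,11,14,15): 0⊕0⊕1⊕1⊕1⊕0⊕0⊕0 = 1
s4 (pos 4,5,6,7,12,13,14,15): 1⊕0⊕1⊕1⊕0⊕1⊕0⊕0 = 0
s8 (pos 8,9,10,11,12,13,14,15): 1⊕0⊕1⊕0⊕0⊕1⊕0⊕0 = 1
Syndrome s8…s1 = 1010 → error at position 10.
Flip position 10: 000101110100100 → 000101110000100

000101110000100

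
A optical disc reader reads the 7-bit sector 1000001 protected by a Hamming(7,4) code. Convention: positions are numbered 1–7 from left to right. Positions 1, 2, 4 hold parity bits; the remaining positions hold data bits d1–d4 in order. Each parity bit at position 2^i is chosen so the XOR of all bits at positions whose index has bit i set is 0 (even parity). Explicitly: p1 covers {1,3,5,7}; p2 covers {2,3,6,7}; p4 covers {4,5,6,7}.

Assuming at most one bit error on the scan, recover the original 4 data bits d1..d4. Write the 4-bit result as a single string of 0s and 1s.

s1 (pos 1,3,5,7): 1⊕0⊕0⊕1 = 0
s2 (pos 2,3,6,7): 0⊕0⊕0⊕1 = 1
s4 (pos 4,5,6,7): 0⊕0⊕0⊕1 = 1
Syndrome s4…s1 = 110 → error at position 6.
Flip position 6: 1000001 → 1000011
Read data bits from positions 3,5,6,7: 0011

0011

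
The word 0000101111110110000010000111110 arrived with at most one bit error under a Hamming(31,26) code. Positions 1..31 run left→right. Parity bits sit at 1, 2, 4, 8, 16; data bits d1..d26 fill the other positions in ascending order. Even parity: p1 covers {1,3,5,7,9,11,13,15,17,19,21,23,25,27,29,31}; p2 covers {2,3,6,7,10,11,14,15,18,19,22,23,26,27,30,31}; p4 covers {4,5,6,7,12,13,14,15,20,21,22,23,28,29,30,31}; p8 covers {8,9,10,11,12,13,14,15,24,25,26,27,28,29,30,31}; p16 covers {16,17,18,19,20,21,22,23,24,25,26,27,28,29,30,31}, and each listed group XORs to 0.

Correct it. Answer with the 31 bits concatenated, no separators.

s1 (pos 1,3,5,7,9,11,13,15,17,19,21,23,25,27,29,31): 0⊕0⊕1⊕1⊕1⊕1⊕0⊕1⊕0⊕0⊕1⊕0⊕0⊕1⊕1⊕0 = 0
s2 (pos 2,3,6,7,10,11,14,15,18,19,22,23,26,27,30,31): 0⊕0⊕0⊕1⊕1⊕1⊕1⊕1⊕0⊕0⊕0⊕0⊕1⊕1⊕1⊕0 = 0
s4 (pos 4,5,6,7,12,13,14,15,20,21,22,23,28,29,30,31): 0⊕1⊕0⊕1⊕1⊕0⊕1⊕1⊕0⊕1⊕0⊕0⊕1⊕1⊕1⊕0 = 1
s8 (pos 8,9,10,11,12,13,14,15,24,25,26,27,28,29,30,31): 1⊕1⊕1⊕1⊕1⊕0⊕1⊕1⊕0⊕0⊕1⊕1⊕1⊕1⊕1⊕0 = 0
s16 (pos 16,17,18,19,20,21,22,23,24,25,26,27,28,29,30,31): 0⊕0⊕0⊕0⊕0⊕1⊕0⊕0⊕0⊕0⊕1⊕1⊕1⊕1⊕1⊕0 = 0
Syndrome s16…s1 = 00100 → error at position 4.
Flip position 4: 0000101111110110000010000111110 → 0001101111110110000010000111110

0001101111110110000010000111110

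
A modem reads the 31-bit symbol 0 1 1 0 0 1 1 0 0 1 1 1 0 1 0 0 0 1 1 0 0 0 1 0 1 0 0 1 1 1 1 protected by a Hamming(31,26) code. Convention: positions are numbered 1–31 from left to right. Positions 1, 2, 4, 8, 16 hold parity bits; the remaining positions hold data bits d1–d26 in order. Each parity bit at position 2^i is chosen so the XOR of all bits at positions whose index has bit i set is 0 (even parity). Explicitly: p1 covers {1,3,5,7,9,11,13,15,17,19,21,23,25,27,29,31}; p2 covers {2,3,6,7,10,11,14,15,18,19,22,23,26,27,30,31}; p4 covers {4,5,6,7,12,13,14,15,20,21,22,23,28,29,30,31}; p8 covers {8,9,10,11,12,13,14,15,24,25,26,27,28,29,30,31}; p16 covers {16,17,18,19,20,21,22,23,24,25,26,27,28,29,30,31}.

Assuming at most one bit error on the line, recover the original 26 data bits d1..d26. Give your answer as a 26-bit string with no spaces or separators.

s1 (pos 1,3,5,7,9,11,13,15,17,19,21,23,25,27,29,31): 0⊕1⊕0⊕1⊕0⊕1⊕0⊕0⊕0⊕1⊕0⊕1⊕1⊕0⊕1⊕1 = 0
s2 (pos 2,3,6,7,10,11,14,15,18,19,22,23,26,27,30,31): 1⊕1⊕1⊕1⊕1⊕1⊕1⊕0⊕1⊕1⊕0⊕1⊕0⊕0⊕1⊕1 = 0
s4 (pos 4,5,6,7,12,13,14,15,20,21,22,23,28,29,30,31): 0⊕0⊕1⊕1⊕1⊕0⊕1⊕0⊕0⊕0⊕0⊕1⊕1⊕1⊕1⊕1 = 1
s8 (pos 8,9,10,11,12,13,14,15,24,25,26,27,28,29,30,31): 0⊕0⊕1⊕1⊕1⊕0⊕1⊕0⊕0⊕1⊕0⊕0⊕1⊕1⊕1⊕1 = 1
s16 (pos 16,17,18,19,20,21,22,23,24,25,26,27,28,29,30,31): 0⊕0⊕1⊕1⊕0⊕0⊕0⊕1⊕0⊕1⊕0⊕0⊕1⊕1⊕1⊕1 = 0
Syndrome s16…s1 = 01100 → error at position 12.
Flip position 12: 0110011001110100011000101001111 → 0110011001100100011000101001111
Read data bits from positions 3,5,6,7,9,10,11,12,13,14,15,17,18,19,20,21,22,23,24,25,26,27,28,29,30,31: 10110110010011000101001111

10110110010011000101001111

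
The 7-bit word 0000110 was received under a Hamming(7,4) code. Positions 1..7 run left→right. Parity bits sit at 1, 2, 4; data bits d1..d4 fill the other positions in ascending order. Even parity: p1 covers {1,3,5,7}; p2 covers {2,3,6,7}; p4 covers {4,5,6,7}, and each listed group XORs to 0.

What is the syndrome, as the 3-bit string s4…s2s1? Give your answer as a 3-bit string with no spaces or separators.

s1 (pos 1,3,5,7): 0⊕0⊕1⊕0 = 1
s2 (pos 2,3,6,7): 0⊕0⊕1⊕0 = 1
s4 (pos 4,5,6,7): 0⊕1⊕1⊕0 = 0
Syndrome s4…s1 = 011 → error at position 3.

011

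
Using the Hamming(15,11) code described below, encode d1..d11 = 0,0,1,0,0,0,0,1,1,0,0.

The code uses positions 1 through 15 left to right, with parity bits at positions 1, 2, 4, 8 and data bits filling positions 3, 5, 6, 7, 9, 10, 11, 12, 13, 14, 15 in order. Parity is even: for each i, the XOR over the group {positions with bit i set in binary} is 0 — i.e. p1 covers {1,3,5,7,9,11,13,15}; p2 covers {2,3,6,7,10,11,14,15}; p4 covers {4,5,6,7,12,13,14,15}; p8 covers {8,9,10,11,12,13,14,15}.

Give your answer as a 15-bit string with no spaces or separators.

110101000001100

Place data at non-parity positions: p1 p2 0 p4 0 1 0 p8 0 0 0 1 1 0 0
p1 (pos 1,3,5,7,9,11,13,15): XOR of data positions = 0⊕0⊕0⊕0⊕0⊕1⊕0 = 1
p2 (pos 2,3,6,7,10,11,14,15): XOR of data positions = 0⊕1⊕0⊕0⊕0⊕0⊕0 = 1
p4 (pos 4,5,6,7,12,13,14,15): XOR of data positions = 0⊕1⊕0⊕1⊕1⊕0⊕0 = 1
p8 (pos 8,9,10,11,12,13,14,15): XOR of data positions = 0⊕0⊕0⊕1⊕1⊕0⊕0 = 0
Codeword: 110101000001100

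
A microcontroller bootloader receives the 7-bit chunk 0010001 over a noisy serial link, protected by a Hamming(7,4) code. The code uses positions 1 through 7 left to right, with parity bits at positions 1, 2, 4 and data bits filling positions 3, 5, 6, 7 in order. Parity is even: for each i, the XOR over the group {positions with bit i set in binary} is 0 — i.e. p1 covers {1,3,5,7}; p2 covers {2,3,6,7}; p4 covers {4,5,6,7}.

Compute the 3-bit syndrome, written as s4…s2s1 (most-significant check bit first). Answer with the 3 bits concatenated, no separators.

s1 (pos 1,3,5,7): 0⊕1⊕0⊕1 = 0
s2 (pos 2,3,6,7): 0⊕1⊕0⊕1 = 0
s4 (pos 4,5,6,7): 0⊕0⊕0⊕1 = 1
Syndrome s4…s1 = 100 → error at position 4.

100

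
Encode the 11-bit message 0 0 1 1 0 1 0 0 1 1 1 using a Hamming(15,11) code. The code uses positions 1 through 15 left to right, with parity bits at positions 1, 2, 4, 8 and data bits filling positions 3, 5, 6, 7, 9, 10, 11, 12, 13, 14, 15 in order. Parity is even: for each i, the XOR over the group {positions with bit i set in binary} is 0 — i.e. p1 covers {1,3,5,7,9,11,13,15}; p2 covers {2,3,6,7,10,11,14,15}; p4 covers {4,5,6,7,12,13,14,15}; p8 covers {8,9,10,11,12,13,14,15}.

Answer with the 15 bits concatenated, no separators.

Place data at non-parity positions: p1 p2 0 p4 0 1 1 p8 0 1 0 0 1 1 1
p1 (pos 1,3,5,7,9,11,13,15): XOR of data positions = 0⊕0⊕1⊕0⊕0⊕1⊕1 = 1
p2 (pos 2,3,6,7,10,11,14,15): XOR of data positions = 0⊕1⊕1⊕1⊕0⊕1⊕1 = 1
p4 (pos 4,5,6,7,12,13,14,15): XOR of data positions = 0⊕1⊕1⊕0⊕1⊕1⊕1 = 1
p8 (pos 8,9,10,11,12,13,14,15): XOR of data positions = 0⊕1⊕0⊕0⊕1⊕1⊕1 = 0
Codeword: 110101100100111

110101100100111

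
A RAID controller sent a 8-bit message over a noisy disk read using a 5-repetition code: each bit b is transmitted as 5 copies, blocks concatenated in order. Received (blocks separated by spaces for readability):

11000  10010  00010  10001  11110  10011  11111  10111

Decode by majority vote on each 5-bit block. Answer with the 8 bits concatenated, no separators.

Block 1 (11000): 2 ones → 0
Block 2 (10010): 2 ones → 0
Block 3 (00010): 1 one → 0
Block 4 (10001): 2 ones → 0
Block 5 (11110): 4 ones → 1
Block 6 (10011): 3 ones → 1
Block 7 (11111): 5 ones → 1
Block 8 (10111): 4 ones → 1

00001111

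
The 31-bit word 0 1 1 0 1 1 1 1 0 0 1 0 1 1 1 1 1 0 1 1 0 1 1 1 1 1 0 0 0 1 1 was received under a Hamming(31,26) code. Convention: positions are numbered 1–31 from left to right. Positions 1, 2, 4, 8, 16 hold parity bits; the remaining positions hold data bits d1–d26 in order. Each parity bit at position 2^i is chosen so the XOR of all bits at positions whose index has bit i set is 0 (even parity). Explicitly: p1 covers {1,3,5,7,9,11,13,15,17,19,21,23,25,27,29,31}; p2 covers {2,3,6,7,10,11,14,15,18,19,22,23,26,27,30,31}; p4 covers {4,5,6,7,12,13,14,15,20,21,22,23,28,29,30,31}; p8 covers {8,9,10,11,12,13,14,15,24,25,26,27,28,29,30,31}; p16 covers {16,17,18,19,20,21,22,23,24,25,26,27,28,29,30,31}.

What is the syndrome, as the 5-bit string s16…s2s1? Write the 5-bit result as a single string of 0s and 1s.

s1 (pos 1,3,5,7,9,11,13,15,17,19,21,23,25,27,29,31): 0⊕1⊕1⊕1⊕0⊕1⊕1⊕1⊕1⊕1⊕0⊕1⊕1⊕0⊕0⊕1 = 1
s2 (pos 2,3,6,7,10,11,14,15,18,19,22,23,26,27,30,31): 1⊕1⊕1⊕1⊕0⊕1⊕1⊕1⊕0⊕1⊕1⊕1⊕1⊕0⊕1⊕1 = 1
s4 (pos 4,5,6,7,12,13,14,15,20,21,22,23,28,29,30,31): 0⊕1⊕1⊕1⊕0⊕1⊕1⊕1⊕1⊕0⊕1⊕1⊕0⊕0⊕1⊕1 = 1
s8 (pos 8,9,10,11,12,13,14,15,24,25,26,27,28,29,30,31): 1⊕0⊕0⊕1⊕0⊕1⊕1⊕1⊕1⊕1⊕1⊕0⊕0⊕0⊕1⊕1 = 0
s16 (pos 16,17,18,19,20,21,22,23,24,25,26,27,28,29,30,31): 1⊕1⊕0⊕1⊕1⊕0⊕1⊕1⊕1⊕1⊕1⊕0⊕0⊕0⊕1⊕1 = 1
Syndrome s16…s1 = 10111 → error at position 23.

10111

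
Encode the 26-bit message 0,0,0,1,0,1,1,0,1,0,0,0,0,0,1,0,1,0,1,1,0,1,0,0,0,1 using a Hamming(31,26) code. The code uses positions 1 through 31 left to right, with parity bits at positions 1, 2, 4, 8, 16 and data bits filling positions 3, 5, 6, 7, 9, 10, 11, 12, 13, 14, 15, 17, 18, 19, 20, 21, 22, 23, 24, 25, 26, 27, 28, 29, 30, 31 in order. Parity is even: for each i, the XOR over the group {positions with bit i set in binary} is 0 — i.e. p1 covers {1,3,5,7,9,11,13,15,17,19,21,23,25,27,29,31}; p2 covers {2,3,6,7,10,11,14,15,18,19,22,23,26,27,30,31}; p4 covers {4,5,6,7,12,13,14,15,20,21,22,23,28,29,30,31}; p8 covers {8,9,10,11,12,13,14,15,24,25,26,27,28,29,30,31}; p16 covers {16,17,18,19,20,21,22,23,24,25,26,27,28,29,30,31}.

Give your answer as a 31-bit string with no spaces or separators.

0001001101101000000101011010001

Place data at non-parity positions: p1 p2 0 p4 0 0 1 p8 0 1 1 0 1 0 0 p16 0 0 0 1 0 1 0 1 1 0 1 0 0 0 1
p1 (pos 1,3,5,7,9,11,13,15,17,19,21,23,25,27,29,31): XOR of data positions = 0⊕0⊕1⊕0⊕1⊕1⊕0⊕0⊕0⊕0⊕0⊕1⊕1⊕0⊕1 = 0
p2 (pos 2,3,6,7,10,11,14,15,18,19,22,23,26,27,30,31): XOR of data positions = 0⊕0⊕1⊕1⊕1⊕0⊕0⊕0⊕0⊕1⊕0⊕0⊕1⊕0⊕1 = 0
p4 (pos 4,5,6,7,12,13,14,15,20,21,22,23,28,29,30,31): XOR of data positions = 0⊕0⊕1⊕0⊕1⊕0⊕0⊕1⊕0⊕1⊕0⊕0⊕0⊕0⊕1 = 1
p8 (pos 8,9,10,11,12,13,14,15,24,25,26,27,28,29,30,31): XOR of data positions = 0⊕1⊕1⊕0⊕1⊕0⊕0⊕1⊕1⊕0⊕1⊕0⊕0⊕0⊕1 = 1
p16 (pos 16,17,18,19,20,21,22,23,24,25,26,27,28,29,30,31): XOR of data positions = 0⊕0⊕0⊕1⊕0⊕1⊕0⊕1⊕1⊕0⊕1⊕0⊕0⊕0⊕1 = 0
Codeword: 0001001101101000000101011010001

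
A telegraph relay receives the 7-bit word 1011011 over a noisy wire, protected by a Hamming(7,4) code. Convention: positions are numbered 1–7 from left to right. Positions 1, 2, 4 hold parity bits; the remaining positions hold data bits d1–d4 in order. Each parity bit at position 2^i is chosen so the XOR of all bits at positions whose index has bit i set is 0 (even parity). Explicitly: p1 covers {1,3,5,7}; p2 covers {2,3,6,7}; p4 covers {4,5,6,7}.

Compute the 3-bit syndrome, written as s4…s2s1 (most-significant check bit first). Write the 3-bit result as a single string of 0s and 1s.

111

s1 (pos 1,3,5,7): 1⊕1⊕0⊕1 = 1
s2 (pos 2,3,6,7): 0⊕1⊕1⊕1 = 1
s4 (pos 4,5,6,7): 1⊕0⊕1⊕1 = 1
Syndrome s4…s1 = 111 → error at position 7.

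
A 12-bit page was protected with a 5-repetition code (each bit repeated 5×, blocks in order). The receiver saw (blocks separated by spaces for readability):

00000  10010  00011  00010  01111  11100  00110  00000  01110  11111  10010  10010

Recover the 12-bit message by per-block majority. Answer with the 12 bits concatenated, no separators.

Block 1 (00000): 0 ones → 0
Block 2 (10010): 2 ones → 0
Block 3 (00011): 2 ones → 0
Block 4 (00010): 1 one → 0
Block 5 (01111): 4 ones → 1
Block 6 (11100): 3 ones → 1
Block 7 (00110): 2 ones → 0
Block 8 (00000): 0 ones → 0
Block 9 (01110): 3 ones → 1
Block 10 (11111): 5 ones → 1
Block 11 (10010): 2 ones → 0
Block 12 (10010): 2 ones → 0

000011001100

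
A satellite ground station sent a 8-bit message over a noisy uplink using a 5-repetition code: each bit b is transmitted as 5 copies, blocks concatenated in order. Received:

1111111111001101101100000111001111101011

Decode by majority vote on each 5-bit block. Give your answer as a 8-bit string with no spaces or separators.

Block 1 (11111): 5 ones → 1
Block 2 (11111): 5 ones → 1
Block 3 (00110): 2 ones → 0
Block 4 (11011): 4 ones → 1
Block 5 (00000): 0 ones → 0
Block 6 (11100): 3 ones → 1
Block 7 (11111): 5 ones → 1
Block 8 (01011): 3 ones → 1

11010111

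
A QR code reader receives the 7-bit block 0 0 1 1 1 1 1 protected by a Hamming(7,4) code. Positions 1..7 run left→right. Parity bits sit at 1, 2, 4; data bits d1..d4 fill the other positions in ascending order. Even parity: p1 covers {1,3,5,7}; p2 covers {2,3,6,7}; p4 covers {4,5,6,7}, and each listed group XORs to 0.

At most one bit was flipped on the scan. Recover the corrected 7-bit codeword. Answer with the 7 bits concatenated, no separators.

s1 (pos 1,3,5,7): 0⊕1⊕1⊕1 = 1
s2 (pos 2,3,6,7): 0⊕1⊕1⊕1 = 1
s4 (pos 4,5,6,7): 1⊕1⊕1⊕1 = 0
Syndrome s4…s1 = 011 → error at position 3.
Flip position 3: 0011111 → 0001111

0001111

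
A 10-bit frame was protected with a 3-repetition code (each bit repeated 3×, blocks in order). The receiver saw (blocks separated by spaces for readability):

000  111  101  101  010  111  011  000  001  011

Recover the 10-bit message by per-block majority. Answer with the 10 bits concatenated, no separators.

0111011001

Block 1 (000): 0 ones → 0
Block 2 (111): 3 ones → 1
Block 3 (101): 2 ones → 1
Block 4 (101): 2 ones → 1
Block 5 (010): 1 one → 0
Block 6 (111): 3 ones → 1
Block 7 (011): 2 ones → 1
Block 8 (000): 0 ones → 0
Block 9 (001): 1 one → 0
Block 10 (011): 2 ones → 1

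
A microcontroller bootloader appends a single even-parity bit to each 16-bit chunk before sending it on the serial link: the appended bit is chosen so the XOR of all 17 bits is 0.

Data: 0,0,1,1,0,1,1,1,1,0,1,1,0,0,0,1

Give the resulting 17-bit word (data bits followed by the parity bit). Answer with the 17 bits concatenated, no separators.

00110111101100011

XOR of the 16 data bits: 0⊕0⊕1⊕1⊕0⊕1⊕1⊕1⊕1⊕0⊕1⊕1⊕0⊕0⊕0⊕1 = 1
Parity bit = 1 (so all 17 bits XOR to 0).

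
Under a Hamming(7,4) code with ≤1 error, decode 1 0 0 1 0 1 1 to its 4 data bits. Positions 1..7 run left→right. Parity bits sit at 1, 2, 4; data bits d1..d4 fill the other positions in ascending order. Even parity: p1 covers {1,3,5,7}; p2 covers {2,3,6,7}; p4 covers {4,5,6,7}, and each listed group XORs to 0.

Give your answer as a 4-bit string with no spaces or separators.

0011

s1 (pos 1,3,5,7): 1⊕0⊕0⊕1 = 0
s2 (pos 2,3,6,7): 0⊕0⊕1⊕1 = 0
s4 (pos 4,5,6,7): 1⊕0⊕1⊕1 = 1
Syndrome s4…s1 = 100 → error at position 4.
Flip position 4: 1001011 → 1000011
Read data bits from positions 3,5,6,7: 0011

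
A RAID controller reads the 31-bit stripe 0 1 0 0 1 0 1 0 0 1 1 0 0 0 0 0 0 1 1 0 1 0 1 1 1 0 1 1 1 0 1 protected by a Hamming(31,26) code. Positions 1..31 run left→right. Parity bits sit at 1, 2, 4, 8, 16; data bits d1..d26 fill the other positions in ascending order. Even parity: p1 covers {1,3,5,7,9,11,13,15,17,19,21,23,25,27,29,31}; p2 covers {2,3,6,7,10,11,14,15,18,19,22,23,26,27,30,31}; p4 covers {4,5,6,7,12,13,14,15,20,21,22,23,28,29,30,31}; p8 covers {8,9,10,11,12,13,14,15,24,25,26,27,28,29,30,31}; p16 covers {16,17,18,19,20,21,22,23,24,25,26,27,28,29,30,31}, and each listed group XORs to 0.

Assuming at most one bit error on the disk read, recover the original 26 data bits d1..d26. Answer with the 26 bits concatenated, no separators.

s1 (pos 1,3,5,7,9,11,13,15,17,19,21,23,25,27,29,31): 0⊕0⊕1⊕1⊕0⊕1⊕0⊕0⊕0⊕1⊕1⊕1⊕1⊕1⊕1⊕1 = 0
s2 (pos 2,3,6,7,10,11,14,15,18,19,22,23,26,27,30,31): 1⊕0⊕0⊕1⊕1⊕1⊕0⊕0⊕1⊕1⊕0⊕1⊕0⊕1⊕0⊕1 = 1
s4 (pos 4,5,6,7,12,13,14,15,20,21,22,23,28,29,30,31): 0⊕1⊕0⊕1⊕0⊕0⊕0⊕0⊕0⊕1⊕0⊕1⊕1⊕1⊕0⊕1 = 1
s8 (pos 8,9,10,11,12,13,14,15,24,25,26,27,28,29,30,31): 0⊕0⊕1⊕1⊕0⊕0⊕0⊕0⊕1⊕1⊕0⊕1⊕1⊕1⊕0⊕1 = 0
s16 (pos 16,17,18,19,20,21,22,23,24,25,26,27,28,29,30,31): 0⊕0⊕1⊕1⊕0⊕1⊕0⊕1⊕1⊕1⊕0⊕1⊕1⊕1⊕0⊕1 = 0
Syndrome s16…s1 = 00110 → error at position 6.
Flip position 6: 0100101001100000011010111011101 → 0100111001100000011010111011101
Read data bits from positions 3,5,6,7,9,10,11,12,13,14,15,17,18,19,20,21,22,23,24,25,26,27,28,29,30,31: 01110110000011010111011101

01110110000011010111011101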